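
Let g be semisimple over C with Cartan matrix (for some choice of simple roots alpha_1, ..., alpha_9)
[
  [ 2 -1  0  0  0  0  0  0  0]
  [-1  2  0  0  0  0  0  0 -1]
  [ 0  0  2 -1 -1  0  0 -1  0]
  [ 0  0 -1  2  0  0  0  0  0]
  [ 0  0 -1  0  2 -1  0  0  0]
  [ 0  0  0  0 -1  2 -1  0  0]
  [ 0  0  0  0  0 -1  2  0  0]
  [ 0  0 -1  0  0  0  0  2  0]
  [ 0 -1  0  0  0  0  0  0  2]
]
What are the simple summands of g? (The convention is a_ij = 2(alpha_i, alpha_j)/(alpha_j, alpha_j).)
The diagram associated to this matrix has two connected components: the simple roots {alpha_1, alpha_2, alpha_9} form a chain of 3 nodes with single edges (A_3), and {alpha_3, alpha_4, alpha_5, alpha_6, alpha_7, alpha_8} form a chain of 4 nodes with a fork of two nodes at one end (D_6). A semisimple Lie algebra decomposes uniquely as the direct sum of simple ideals, one per connected component of its Dynkin diagram, so g ≅ A_3 ⊕ D_6 (dimension 15 + 66 = 81).

A_3 (sl(4)) ⊕ D_6 (so(12))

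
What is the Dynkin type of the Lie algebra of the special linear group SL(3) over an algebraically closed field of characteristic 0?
This is sl(3), which has dimension 3^2 - 1 = 8 and rank 3 - 1 = 2 (a Cartan subalgebra is the diagonal traceless matrices). In the classification of classical Lie algebras, the special linear algebra sl(n+1) has type A_n; here n = 2, so the Dynkin diagram is a chain of 2 nodes with single edges (A_2). Hence the type is A_2.

A_2 (sl(3))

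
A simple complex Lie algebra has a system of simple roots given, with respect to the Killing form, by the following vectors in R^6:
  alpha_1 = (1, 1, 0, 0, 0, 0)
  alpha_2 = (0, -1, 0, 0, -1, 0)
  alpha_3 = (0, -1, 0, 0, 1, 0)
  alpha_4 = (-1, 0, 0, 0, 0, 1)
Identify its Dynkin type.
Compute the Cartan integers a_ij = 2(alpha_i, alpha_j)/(alpha_j, alpha_j); the resulting 4x4 Cartan matrix is
[[2, -1, -1, -1], [-1, 2, 0, 0], [-1, 0, 2, 0], [-1, 0, 0, 2]].
All simple roots have the same length, so the diagram is simply laced. The associated Dynkin diagram is a chain of 2 nodes with a fork of two nodes at one end (D_4), so the type is D_4 (the algebra so(8)).

D_4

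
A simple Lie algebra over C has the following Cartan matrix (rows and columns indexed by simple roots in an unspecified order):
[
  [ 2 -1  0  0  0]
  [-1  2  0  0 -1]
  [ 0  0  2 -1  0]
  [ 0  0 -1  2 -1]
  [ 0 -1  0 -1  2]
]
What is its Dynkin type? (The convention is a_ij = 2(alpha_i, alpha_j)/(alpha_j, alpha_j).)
A5

The matrix has rank 5 with 2's on the diagonal. Reading the off-diagonal entries as Dynkin edges (a single edge where a_ij = a_ji = -1; a double or triple edge where a_ij * a_ji = 2 or 3), the diagram is a chain of 5 nodes with single edges (A_5). One simple-root ordering that puts it in standard form is (alpha_3, alpha_4, alpha_5, alpha_2, alpha_1). So the algebra is type A_5, i.e. sl(6).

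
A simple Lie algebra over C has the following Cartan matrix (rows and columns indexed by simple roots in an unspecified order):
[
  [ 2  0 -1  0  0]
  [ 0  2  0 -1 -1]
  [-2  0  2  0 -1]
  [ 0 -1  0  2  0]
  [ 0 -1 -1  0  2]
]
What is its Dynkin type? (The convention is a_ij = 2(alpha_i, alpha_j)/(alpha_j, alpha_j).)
type B_5

The matrix has rank 5 with 2's on the diagonal. Reading the off-diagonal entries as Dynkin edges (a single edge where a_ij = a_ji = -1; a double or triple edge where a_ij * a_ji = 2 or 3), the diagram is a chain of 5 nodes with a double edge at one end; the terminal node there is the unique short simple root (B_5). One simple-root ordering that puts it in standard form is (alpha_4, alpha_2, alpha_5, alpha_3, alpha_1). So the algebra is type B_5, i.e. so(11).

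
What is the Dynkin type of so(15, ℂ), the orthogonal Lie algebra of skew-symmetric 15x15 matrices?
This is so(15) with 15 odd, which has dimension 15(15-1)/2 = 105 and rank (15-1)/2 = 7. In the classification of classical Lie algebras, the orthogonal algebra so(2n+1) in an odd number of variables has type B_n; here n = 7, so the Dynkin diagram is a chain of 7 nodes with a double edge at one end; the terminal node there is the unique short simple root (B_7). Hence the type is B_7.

B_7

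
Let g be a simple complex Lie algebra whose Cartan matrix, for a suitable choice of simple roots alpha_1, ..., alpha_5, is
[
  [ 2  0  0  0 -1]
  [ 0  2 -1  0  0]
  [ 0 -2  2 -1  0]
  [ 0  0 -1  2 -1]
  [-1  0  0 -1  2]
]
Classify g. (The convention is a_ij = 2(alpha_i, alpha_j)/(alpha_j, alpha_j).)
type B_5

The matrix has rank 5 with 2's on the diagonal. Reading the off-diagonal entries as Dynkin edges (a single edge where a_ij = a_ji = -1; a double or triple edge where a_ij * a_ji = 2 or 3), the diagram is a chain of 5 nodes with a double edge at one end; the terminal node there is the unique short simple root (B_5). One simple-root ordering that puts it in standard form is (alpha_1, alpha_5, alpha_4, alpha_3, alpha_2). So the algebra is type B_5, i.e. so(11).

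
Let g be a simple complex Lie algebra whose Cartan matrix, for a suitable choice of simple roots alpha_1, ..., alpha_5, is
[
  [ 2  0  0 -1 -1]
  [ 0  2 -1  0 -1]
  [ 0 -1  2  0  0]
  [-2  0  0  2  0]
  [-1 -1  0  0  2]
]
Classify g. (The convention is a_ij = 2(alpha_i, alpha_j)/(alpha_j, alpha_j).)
The matrix has rank 5 with 2's on the diagonal. Reading the off-diagonal entries as Dynkin edges (a single edge where a_ij = a_ji = -1; a double or triple edge where a_ij * a_ji = 2 or 3), the diagram is a chain of 5 nodes with a double edge at one end; the terminal node there is the unique long simple root (C_5). One simple-root ordering that puts it in standard form is (alpha_3, alpha_2, alpha_5, alpha_1, alpha_4). So the algebra is type C_5, i.e. sp(10).

C_5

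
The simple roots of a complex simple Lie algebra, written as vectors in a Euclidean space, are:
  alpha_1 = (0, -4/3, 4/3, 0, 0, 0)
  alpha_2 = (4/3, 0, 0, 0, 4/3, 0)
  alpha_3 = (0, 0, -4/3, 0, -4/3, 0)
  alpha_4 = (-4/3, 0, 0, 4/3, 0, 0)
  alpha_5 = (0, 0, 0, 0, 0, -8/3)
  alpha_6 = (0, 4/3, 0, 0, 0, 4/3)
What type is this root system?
Compute the Cartan integers a_ij = 2(alpha_i, alpha_j)/(alpha_j, alpha_j); the resulting 6x6 Cartan matrix is
[[2, 0, -1, 0, 0, -1], [0, 2, -1, -1, 0, 0], [-1, -1, 2, 0, 0, 0], [0, -1, 0, 2, 0, 0], [0, 0, 0, 0, 2, -2], [-1, 0, 0, 0, -1, 2]].
The roots have two lengths (squared-length ratio 2:1); the short ones are alpha_{1,2,3,4,6}. The associated Dynkin diagram is a chain of 6 nodes with a double edge at one end; the terminal node there is the unique long simple root (C_6), so the type is C_6 (the algebra sp(12)).

C6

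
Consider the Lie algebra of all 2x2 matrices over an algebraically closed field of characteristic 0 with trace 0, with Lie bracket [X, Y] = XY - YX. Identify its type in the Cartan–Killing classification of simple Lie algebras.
A_1

This is sl(2), which has dimension 2^2 - 1 = 3 and rank 2 - 1 = 1 (a Cartan subalgebra is the diagonal traceless matrices). In the classification of classical Lie algebras, the special linear algebra sl(n+1) has type A_n; here n = 1, so the Dynkin diagram is a chain of 1 nodes with single edges (A_1). Hence the type is A_1.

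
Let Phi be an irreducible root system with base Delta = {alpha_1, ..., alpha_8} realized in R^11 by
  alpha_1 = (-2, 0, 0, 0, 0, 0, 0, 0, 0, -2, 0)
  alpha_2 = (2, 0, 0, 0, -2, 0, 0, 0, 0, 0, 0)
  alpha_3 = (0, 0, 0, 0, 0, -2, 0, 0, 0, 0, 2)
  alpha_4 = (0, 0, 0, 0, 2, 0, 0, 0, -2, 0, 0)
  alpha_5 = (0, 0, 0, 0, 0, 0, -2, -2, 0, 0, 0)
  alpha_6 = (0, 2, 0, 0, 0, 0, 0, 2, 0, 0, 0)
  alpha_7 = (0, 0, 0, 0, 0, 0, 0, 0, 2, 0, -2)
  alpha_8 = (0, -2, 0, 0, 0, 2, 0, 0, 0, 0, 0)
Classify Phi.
Compute the Cartan integers a_ij = 2(alpha_i, alpha_j)/(alpha_j, alpha_j); the resulting 8x8 Cartan matrix is
[[2, -1, 0, 0, 0, 0, 0, 0], [-1, 2, 0, -1, 0, 0, 0, 0], [0, 0, 2, 0, 0, 0, -1, -1], [0, -1, 0, 2, 0, 0, -1, 0], [0, 0, 0, 0, 2, -1, 0, 0], [0, 0, 0, 0, -1, 2, 0, -1], [0, 0, -1, -1, 0, 0, 2, 0], [0, 0, -1, 0, 0, -1, 0, 2]].
All simple roots have the same length, so the diagram is simply laced. The associated Dynkin diagram is a chain of 8 nodes with single edges (A_8), so the type is A_8 (the algebra sl(9)).

A8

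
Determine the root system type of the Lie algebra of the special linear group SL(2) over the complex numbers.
This is sl(2), which has dimension 2^2 - 1 = 3 and rank 2 - 1 = 1 (a Cartan subalgebra is the diagonal traceless matrices). In the classification of classical Lie algebras, the special linear algebra sl(n+1) has type A_n; here n = 1, so the Dynkin diagram is a chain of 1 nodes with single edges (A_1). Hence the type is A_1.

A1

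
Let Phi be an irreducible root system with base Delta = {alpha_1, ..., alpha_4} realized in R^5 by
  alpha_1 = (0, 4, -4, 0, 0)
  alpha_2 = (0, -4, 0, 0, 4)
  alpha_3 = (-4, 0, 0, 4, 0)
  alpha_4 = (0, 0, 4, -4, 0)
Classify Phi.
Compute the Cartan integers a_ij = 2(alpha_i, alpha_j)/(alpha_j, alpha_j); the resulting 4x4 Cartan matrix is
[[2, -1, 0, -1], [-1, 2, 0, 0], [0, 0, 2, -1], [-1, 0, -1, 2]].
All simple roots have the same length, so the diagram is simply laced. The associated Dynkin diagram is a chain of 4 nodes with single edges (A_4), so the type is A_4 (the algebra sl(5)).

A_4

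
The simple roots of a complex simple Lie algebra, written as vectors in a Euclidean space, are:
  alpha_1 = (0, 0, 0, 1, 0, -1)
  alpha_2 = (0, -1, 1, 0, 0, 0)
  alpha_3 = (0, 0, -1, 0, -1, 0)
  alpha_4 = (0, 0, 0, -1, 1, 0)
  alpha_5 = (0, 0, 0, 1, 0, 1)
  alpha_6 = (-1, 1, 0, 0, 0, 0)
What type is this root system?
Compute the Cartan integers a_ij = 2(alpha_i, alpha_j)/(alpha_j, alpha_j); the resulting 6x6 Cartan matrix is
[[2, 0, 0, -1, 0, 0], [0, 2, -1, 0, 0, -1], [0, -1, 2, -1, 0, 0], [-1, 0, -1, 2, -1, 0], [0, 0, 0, -1, 2, 0], [0, -1, 0, 0, 0, 2]].
All simple roots have the same length, so the diagram is simply laced. The associated Dynkin diagram is a chain of 4 nodes with a fork of two nodes at one end (D_6), so the type is D_6 (the algebra so(12)).

D6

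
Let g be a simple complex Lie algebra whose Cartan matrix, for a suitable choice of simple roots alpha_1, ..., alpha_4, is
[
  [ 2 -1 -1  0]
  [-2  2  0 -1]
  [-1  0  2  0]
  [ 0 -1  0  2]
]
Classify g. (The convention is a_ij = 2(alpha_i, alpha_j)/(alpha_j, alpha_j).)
F_4

The matrix has rank 4 with 2's on the diagonal. Reading the off-diagonal entries as Dynkin edges (a single edge where a_ij = a_ji = -1; a double or triple edge where a_ij * a_ji = 2 or 3), the diagram is a chain of 4 nodes with a double edge between the middle two (F_4). One simple-root ordering that puts it in standard form is (alpha_4, alpha_2, alpha_1, alpha_3). So the algebra is type F_4.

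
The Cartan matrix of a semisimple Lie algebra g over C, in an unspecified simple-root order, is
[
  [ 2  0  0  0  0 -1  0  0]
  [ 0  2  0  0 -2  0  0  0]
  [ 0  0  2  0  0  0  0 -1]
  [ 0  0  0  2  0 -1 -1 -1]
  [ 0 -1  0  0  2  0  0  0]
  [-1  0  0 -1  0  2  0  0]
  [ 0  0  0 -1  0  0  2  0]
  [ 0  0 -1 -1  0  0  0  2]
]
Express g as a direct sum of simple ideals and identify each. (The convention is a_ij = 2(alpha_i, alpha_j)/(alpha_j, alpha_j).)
B2 ⊕ E6

The diagram associated to this matrix has two connected components: the simple roots {alpha_2, alpha_5} form a chain of 2 nodes with a double edge at one end; the terminal node there is the unique short simple root (B_2), and {alpha_1, alpha_3, alpha_4, alpha_6, alpha_7, alpha_8} form a chain of 5 nodes with one extra node attached to the third node from one end (E_6). A semisimple Lie algebra decomposes uniquely as the direct sum of simple ideals, one per connected component of its Dynkin diagram, so g ≅ B_2 ⊕ E_6 (dimension 10 + 78 = 88).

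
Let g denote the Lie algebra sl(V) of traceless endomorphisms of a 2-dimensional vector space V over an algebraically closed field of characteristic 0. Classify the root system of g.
This is sl(2), which has dimension 2^2 - 1 = 3 and rank 2 - 1 = 1 (a Cartan subalgebra is the diagonal traceless matrices). In the classification of classical Lie algebras, the special linear algebra sl(n+1) has type A_n; here n = 1, so the Dynkin diagram is a chain of 1 nodes with single edges (A_1). Hence the type is A_1.

type A_1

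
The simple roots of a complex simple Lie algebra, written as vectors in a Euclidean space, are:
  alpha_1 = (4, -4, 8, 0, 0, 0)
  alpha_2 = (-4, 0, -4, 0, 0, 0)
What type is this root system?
Compute the Cartan integers a_ij = 2(alpha_i, alpha_j)/(alpha_j, alpha_j); the resulting 2x2 Cartan matrix is
[[2, -3], [-1, 2]].
The roots have two lengths (squared-length ratio 3:1); the short ones are alpha_{2}. The associated Dynkin diagram is two nodes joined by a triple edge (G_2), so the type is G_2.

type G_2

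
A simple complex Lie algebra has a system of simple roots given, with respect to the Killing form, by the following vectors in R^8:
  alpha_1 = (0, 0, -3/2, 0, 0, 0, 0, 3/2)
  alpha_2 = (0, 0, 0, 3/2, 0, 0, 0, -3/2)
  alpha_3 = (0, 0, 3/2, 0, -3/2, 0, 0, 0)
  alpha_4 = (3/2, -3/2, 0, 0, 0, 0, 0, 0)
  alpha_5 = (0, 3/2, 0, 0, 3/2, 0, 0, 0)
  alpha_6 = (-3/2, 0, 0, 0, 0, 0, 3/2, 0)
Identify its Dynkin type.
A_6 (sl(7))

Compute the Cartan integers a_ij = 2(alpha_i, alpha_j)/(alpha_j, alpha_j); the resulting 6x6 Cartan matrix is
[[2, -1, -1, 0, 0, 0], [-1, 2, 0, 0, 0, 0], [-1, 0, 2, 0, -1, 0], [0, 0, 0, 2, -1, -1], [0, 0, -1, -1, 2, 0], [0, 0, 0, -1, 0, 2]].
All simple roots have the same length, so the diagram is simply laced. The associated Dynkin diagram is a chain of 6 nodes with single edges (A_6), so the type is A_6 (the algebra sl(7)).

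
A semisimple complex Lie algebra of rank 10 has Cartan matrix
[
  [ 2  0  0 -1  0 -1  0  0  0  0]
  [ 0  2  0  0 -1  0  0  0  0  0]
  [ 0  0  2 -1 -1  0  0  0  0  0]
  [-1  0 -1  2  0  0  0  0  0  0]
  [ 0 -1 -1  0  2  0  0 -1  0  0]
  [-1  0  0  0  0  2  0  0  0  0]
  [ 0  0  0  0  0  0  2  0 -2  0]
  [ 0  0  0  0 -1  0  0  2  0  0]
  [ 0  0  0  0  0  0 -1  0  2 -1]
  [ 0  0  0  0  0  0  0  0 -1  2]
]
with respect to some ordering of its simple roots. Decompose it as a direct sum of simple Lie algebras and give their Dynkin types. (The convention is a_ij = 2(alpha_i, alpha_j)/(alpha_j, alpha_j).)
C_3 (sp(6)) + D_7 (so(14))

The diagram associated to this matrix has two connected components: the simple roots {alpha_7, alpha_9, alpha_10} form a chain of 3 nodes with a double edge at one end; the terminal node there is the unique long simple root (C_3), and {alpha_1, alpha_2, alpha_3, alpha_4, alpha_5, alpha_6, alpha_8} form a chain of 5 nodes with a fork of two nodes at one end (D_7). A semisimple Lie algebra decomposes uniquely as the direct sum of simple ideals, one per connected component of its Dynkin diagram, so g ≅ C_3 ⊕ D_7 (dimension 21 + 91 = 112).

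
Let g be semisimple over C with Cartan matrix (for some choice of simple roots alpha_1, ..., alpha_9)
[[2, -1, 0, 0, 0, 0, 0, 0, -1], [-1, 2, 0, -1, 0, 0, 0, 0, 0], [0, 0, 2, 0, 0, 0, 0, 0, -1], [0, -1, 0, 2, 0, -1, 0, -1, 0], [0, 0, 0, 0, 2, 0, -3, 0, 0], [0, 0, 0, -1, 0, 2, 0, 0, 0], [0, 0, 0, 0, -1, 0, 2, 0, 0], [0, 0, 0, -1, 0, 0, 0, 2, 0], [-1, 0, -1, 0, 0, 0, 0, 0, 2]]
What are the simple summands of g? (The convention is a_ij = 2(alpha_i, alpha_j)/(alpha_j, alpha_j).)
The diagram associated to this matrix has two connected components: the simple roots {alpha_1, alpha_2, alpha_3, alpha_4, alpha_6, alpha_8, alpha_9} form a chain of 5 nodes with a fork of two nodes at one end (D_7), and {alpha_5, alpha_7} form two nodes joined by a triple edge (G_2). A semisimple Lie algebra decomposes uniquely as the direct sum of simple ideals, one per connected component of its Dynkin diagram, so g ≅ D_7 ⊕ G_2 (dimension 91 + 14 = 105).

type D_7 + type G_2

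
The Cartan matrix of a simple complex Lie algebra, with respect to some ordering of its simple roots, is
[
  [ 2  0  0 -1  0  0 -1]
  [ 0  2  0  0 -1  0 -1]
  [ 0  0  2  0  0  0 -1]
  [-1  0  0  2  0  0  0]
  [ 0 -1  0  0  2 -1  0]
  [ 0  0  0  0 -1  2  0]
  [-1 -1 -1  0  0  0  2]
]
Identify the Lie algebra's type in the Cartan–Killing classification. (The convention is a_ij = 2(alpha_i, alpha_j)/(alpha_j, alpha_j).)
The matrix has rank 7 with 2's on the diagonal. Reading the off-diagonal entries as Dynkin edges (a single edge where a_ij = a_ji = -1; a double or triple edge where a_ij * a_ji = 2 or 3), the diagram is a chain of 6 nodes with one extra node attached to the third node from one end (E_7). One simple-root ordering that puts it in standard form is (alpha_4, alpha_3, alpha_1, alpha_7, alpha_2, alpha_5, alpha_6). So the algebra is type E_7.

type E_7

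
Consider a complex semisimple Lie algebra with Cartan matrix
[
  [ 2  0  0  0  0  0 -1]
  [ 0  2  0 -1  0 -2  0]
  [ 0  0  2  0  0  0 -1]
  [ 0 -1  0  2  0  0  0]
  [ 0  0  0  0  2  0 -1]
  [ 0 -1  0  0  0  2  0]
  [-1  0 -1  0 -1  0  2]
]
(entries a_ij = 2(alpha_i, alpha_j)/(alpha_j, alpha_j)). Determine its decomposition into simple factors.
The diagram associated to this matrix has two connected components: the simple roots {alpha_2, alpha_4, alpha_6} form a chain of 3 nodes with a double edge at one end; the terminal node there is the unique short simple root (B_3), and {alpha_1, alpha_3, alpha_5, alpha_7} form a chain of 2 nodes with a fork of two nodes at one end (D_4). A semisimple Lie algebra decomposes uniquely as the direct sum of simple ideals, one per connected component of its Dynkin diagram, so g ≅ B_3 ⊕ D_4 (dimension 21 + 28 = 49).

B_3 (so(7)) + D_4 (so(8))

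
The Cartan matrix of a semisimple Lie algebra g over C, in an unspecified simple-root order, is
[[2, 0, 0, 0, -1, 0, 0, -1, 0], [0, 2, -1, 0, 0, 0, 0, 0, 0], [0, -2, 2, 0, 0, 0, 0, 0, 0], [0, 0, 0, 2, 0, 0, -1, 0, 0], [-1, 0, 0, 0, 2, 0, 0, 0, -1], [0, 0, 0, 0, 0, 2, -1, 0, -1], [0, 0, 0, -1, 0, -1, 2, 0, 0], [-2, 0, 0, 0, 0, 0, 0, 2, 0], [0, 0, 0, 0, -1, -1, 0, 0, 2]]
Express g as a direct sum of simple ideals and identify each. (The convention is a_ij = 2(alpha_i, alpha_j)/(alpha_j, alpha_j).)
B2 + C7

The diagram associated to this matrix has two connected components: the simple roots {alpha_2, alpha_3} form a chain of 2 nodes with a double edge at one end; the terminal node there is the unique short simple root (B_2), and {alpha_1, alpha_4, alpha_5, alpha_6, alpha_7, alpha_8, alpha_9} form a chain of 7 nodes with a double edge at one end; the terminal node there is the unique long simple root (C_7). A semisimple Lie algebra decomposes uniquely as the direct sum of simple ideals, one per connected component of its Dynkin diagram, so g ≅ B_2 ⊕ C_7 (dimension 10 + 105 = 115).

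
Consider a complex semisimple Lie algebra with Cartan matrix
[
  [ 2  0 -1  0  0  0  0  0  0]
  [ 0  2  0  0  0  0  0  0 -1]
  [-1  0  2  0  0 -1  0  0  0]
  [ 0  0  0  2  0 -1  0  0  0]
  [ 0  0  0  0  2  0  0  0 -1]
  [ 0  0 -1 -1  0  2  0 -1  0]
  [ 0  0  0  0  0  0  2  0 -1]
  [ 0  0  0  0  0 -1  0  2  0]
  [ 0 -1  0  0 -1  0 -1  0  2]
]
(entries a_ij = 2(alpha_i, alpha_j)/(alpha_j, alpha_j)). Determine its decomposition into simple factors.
The diagram associated to this matrix has two connected components: the simple roots {alpha_2, alpha_5, alpha_7, alpha_9} form a chain of 2 nodes with a fork of two nodes at one end (D_4), and {alpha_1, alpha_3, alpha_4, alpha_6, alpha_8} form a chain of 3 nodes with a fork of two nodes at one end (D_5). A semisimple Lie algebra decomposes uniquely as the direct sum of simple ideals, one per connected component of its Dynkin diagram, so g ≅ D_4 ⊕ D_5 (dimension 28 + 45 = 73).

D_4 + D_5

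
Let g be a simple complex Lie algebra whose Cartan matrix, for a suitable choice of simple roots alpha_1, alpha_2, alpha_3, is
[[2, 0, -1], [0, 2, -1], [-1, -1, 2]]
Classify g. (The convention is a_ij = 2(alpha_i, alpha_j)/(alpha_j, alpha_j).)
The matrix has rank 3 with 2's on the diagonal. Reading the off-diagonal entries as Dynkin edges (a single edge where a_ij = a_ji = -1; a double or triple edge where a_ij * a_ji = 2 or 3), the diagram is a chain of 3 nodes with single edges (A_3). One simple-root ordering that puts it in standard form is (alpha_2, alpha_3, alpha_1). So the algebra is type A_3, i.e. sl(4).

A_3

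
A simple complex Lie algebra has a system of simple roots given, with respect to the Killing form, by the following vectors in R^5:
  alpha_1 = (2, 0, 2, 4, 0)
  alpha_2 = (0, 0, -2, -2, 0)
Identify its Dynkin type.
Compute the Cartan integers a_ij = 2(alpha_i, alpha_j)/(alpha_j, alpha_j); the resulting 2x2 Cartan matrix is
[[2, -3], [-1, 2]].
The roots have two lengths (squared-length ratio 3:1); the short ones are alpha_{2}. The associated Dynkin diagram is two nodes joined by a triple edge (G_2), so the type is G_2.

G2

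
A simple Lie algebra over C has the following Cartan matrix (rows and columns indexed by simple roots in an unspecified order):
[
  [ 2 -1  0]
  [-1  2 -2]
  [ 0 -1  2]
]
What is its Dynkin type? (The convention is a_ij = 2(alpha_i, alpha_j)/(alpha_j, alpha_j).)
The matrix has rank 3 with 2's on the diagonal. Reading the off-diagonal entries as Dynkin edges (a single edge where a_ij = a_ji = -1; a double or triple edge where a_ij * a_ji = 2 or 3), the diagram is a chain of 3 nodes with a double edge at one end; the terminal node there is the unique short simple root (B_3). One simple-root ordering that puts it in standard form is (alpha_1, alpha_2, alpha_3). So the algebra is type B_3, i.e. so(7).

B_3 (so(7))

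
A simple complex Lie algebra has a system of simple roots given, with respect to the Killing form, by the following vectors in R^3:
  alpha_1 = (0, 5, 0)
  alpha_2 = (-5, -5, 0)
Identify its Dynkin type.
Compute the Cartan integers a_ij = 2(alpha_i, alpha_j)/(alpha_j, alpha_j); the resulting 2x2 Cartan matrix is
[[2, -1], [-2, 2]].
The roots have two lengths (squared-length ratio 2:1); the short ones are alpha_{1}. The associated Dynkin diagram is a chain of 2 nodes with a double edge at one end; the terminal node there is the unique short simple root (B_2), so the type is B_2 (the algebra so(5)).

B_2 (so(5))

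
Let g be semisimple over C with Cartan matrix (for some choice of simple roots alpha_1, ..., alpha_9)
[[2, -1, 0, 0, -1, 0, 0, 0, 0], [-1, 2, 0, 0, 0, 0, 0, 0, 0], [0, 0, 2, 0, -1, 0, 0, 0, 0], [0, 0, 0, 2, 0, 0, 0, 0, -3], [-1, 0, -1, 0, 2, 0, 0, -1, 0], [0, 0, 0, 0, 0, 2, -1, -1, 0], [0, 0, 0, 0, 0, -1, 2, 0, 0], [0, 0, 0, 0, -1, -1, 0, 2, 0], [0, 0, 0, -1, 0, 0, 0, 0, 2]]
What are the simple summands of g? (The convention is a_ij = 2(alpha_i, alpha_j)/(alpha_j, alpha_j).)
type E_7 ⊕ type G_2

The diagram associated to this matrix has two connected components: the simple roots {alpha_1, alpha_2, alpha_3, alpha_5, alpha_6, alpha_7, alpha_8} form a chain of 6 nodes with one extra node attached to the third node from one end (E_7), and {alpha_4, alpha_9} form two nodes joined by a triple edge (G_2). A semisimple Lie algebra decomposes uniquely as the direct sum of simple ideals, one per connected component of its Dynkin diagram, so g ≅ E_7 ⊕ G_2 (dimension 133 + 14 = 147).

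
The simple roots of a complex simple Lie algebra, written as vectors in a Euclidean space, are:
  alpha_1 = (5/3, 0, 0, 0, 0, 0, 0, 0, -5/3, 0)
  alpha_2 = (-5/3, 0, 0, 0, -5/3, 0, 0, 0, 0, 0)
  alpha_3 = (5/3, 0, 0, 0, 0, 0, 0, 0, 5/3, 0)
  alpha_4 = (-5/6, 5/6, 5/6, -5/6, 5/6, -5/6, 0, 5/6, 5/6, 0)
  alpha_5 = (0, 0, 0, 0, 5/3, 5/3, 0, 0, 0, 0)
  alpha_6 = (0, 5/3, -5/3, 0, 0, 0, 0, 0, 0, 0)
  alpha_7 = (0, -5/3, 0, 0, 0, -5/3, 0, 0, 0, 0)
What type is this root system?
type E_7

Compute the Cartan integers a_ij = 2(alpha_i, alpha_j)/(alpha_j, alpha_j); the resulting 7x7 Cartan matrix is
[[2, -1, 0, -1, 0, 0, 0], [-1, 2, -1, 0, -1, 0, 0], [0, -1, 2, 0, 0, 0, 0], [-1, 0, 0, 2, 0, 0, 0], [0, -1, 0, 0, 2, 0, -1], [0, 0, 0, 0, 0, 2, -1], [0, 0, 0, 0, -1, -1, 2]].
All simple roots have the same length, so the diagram is simply laced. The associated Dynkin diagram is a chain of 6 nodes with one extra node attached to the third node from one end (E_7), so the type is E_7.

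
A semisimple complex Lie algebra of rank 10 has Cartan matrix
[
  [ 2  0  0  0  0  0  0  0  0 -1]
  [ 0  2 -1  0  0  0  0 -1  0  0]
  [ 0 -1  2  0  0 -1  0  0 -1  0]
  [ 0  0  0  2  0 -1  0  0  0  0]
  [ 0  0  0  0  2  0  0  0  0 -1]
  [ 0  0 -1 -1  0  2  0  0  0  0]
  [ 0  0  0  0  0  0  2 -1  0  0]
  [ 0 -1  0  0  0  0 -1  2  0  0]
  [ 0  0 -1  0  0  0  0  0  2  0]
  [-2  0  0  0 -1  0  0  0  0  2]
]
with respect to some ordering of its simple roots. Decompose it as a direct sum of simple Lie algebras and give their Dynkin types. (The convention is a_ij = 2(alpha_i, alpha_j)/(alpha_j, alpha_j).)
B_3 (so(7)) ⊕ E_7

The diagram associated to this matrix has two connected components: the simple roots {alpha_1, alpha_5, alpha_10} form a chain of 3 nodes with a double edge at one end; the terminal node there is the unique short simple root (B_3), and {alpha_2, alpha_3, alpha_4, alpha_6, alpha_7, alpha_8, alpha_9} form a chain of 6 nodes with one extra node attached to the third node from one end (E_7). A semisimple Lie algebra decomposes uniquely as the direct sum of simple ideals, one per connected component of its Dynkin diagram, so g ≅ B_3 ⊕ E_7 (dimension 21 + 133 = 154).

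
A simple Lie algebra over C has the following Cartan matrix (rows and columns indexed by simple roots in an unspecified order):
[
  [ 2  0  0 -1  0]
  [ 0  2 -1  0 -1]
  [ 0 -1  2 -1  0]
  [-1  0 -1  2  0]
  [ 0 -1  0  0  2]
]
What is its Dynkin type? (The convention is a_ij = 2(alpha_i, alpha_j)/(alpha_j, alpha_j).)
The matrix has rank 5 with 2's on the diagonal. Reading the off-diagonal entries as Dynkin edges (a single edge where a_ij = a_ji = -1; a double or triple edge where a_ij * a_ji = 2 or 3), the diagram is a chain of 5 nodes with single edges (A_5). One simple-root ordering that puts it in standard form is (alpha_5, alpha_2, alpha_3, alpha_4, alpha_1). So the algebra is type A_5, i.e. sl(6).

type A_5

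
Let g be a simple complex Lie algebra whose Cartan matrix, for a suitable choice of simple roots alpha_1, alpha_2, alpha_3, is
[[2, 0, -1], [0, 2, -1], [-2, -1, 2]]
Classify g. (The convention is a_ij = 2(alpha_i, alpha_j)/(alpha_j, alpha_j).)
The matrix has rank 3 with 2's on the diagonal. Reading the off-diagonal entries as Dynkin edges (a single edge where a_ij = a_ji = -1; a double or triple edge where a_ij * a_ji = 2 or 3), the diagram is a chain of 3 nodes with a double edge at one end; the terminal node there is the unique short simple root (B_3). One simple-root ordering that puts it in standard form is (alpha_2, alpha_3, alpha_1). So the algebra is type B_3, i.e. so(7).

B_3 (so(7))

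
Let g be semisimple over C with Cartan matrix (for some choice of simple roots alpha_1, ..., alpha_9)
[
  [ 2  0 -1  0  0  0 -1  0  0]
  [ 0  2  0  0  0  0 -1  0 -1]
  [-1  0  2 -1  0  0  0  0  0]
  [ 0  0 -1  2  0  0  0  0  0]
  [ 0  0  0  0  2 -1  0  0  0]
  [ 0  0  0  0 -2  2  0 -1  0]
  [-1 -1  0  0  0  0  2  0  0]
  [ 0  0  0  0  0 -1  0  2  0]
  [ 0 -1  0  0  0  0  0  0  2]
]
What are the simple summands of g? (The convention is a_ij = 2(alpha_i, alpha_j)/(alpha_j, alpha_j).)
A_6 (sl(7)) ⊕ B_3 (so(7))

The diagram associated to this matrix has two connected components: the simple roots {alpha_1, alpha_2, alpha_3, alpha_4, alpha_7, alpha_9} form a chain of 6 nodes with single edges (A_6), and {alpha_5, alpha_6, alpha_8} form a chain of 3 nodes with a double edge at one end; the terminal node there is the unique short simple root (B_3). A semisimple Lie algebra decomposes uniquely as the direct sum of simple ideals, one per connected component of its Dynkin diagram, so g ≅ A_6 ⊕ B_3 (dimension 48 + 21 = 69).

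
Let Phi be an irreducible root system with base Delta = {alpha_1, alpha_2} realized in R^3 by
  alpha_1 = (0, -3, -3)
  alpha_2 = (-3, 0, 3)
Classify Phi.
Compute the Cartan integers a_ij = 2(alpha_i, alpha_j)/(alpha_j, alpha_j); the resulting 2x2 Cartan matrix is
[[2, -1], [-1, 2]].
All simple roots have the same length, so the diagram is simply laced. The associated Dynkin diagram is a chain of 2 nodes with single edges (A_2), so the type is A_2 (the algebra sl(3)).

type A_2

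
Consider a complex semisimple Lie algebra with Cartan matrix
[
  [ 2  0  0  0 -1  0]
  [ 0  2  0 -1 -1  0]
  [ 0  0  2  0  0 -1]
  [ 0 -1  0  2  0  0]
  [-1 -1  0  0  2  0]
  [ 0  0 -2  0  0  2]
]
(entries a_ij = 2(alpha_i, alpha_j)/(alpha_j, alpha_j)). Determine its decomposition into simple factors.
type A_4 ⊕ type B_2

The diagram associated to this matrix has two connected components: the simple roots {alpha_1, alpha_2, alpha_4, alpha_5} form a chain of 4 nodes with single edges (A_4), and {alpha_3, alpha_6} form a chain of 2 nodes with a double edge at one end; the terminal node there is the unique short simple root (B_2). A semisimple Lie algebra decomposes uniquely as the direct sum of simple ideals, one per connected component of its Dynkin diagram, so g ≅ A_4 ⊕ B_2 (dimension 24 + 10 = 34).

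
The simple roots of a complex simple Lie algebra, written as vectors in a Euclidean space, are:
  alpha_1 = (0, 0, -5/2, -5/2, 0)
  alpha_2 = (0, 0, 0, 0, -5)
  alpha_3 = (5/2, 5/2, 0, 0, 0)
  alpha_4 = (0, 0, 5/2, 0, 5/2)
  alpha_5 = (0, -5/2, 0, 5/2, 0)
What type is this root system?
Compute the Cartan integers a_ij = 2(alpha_i, alpha_j)/(alpha_j, alpha_j); the resulting 5x5 Cartan matrix is
[[2, 0, 0, -1, -1], [0, 2, 0, -2, 0], [0, 0, 2, 0, -1], [-1, -1, 0, 2, 0], [-1, 0, -1, 0, 2]].
The roots have two lengths (squared-length ratio 2:1); the short ones are alpha_{1,3,4,5}. The associated Dynkin diagram is a chain of 5 nodes with a double edge at one end; the terminal node there is the unique long simple root (C_5), so the type is C_5 (the algebra sp(10)).

C_5 (sp(10))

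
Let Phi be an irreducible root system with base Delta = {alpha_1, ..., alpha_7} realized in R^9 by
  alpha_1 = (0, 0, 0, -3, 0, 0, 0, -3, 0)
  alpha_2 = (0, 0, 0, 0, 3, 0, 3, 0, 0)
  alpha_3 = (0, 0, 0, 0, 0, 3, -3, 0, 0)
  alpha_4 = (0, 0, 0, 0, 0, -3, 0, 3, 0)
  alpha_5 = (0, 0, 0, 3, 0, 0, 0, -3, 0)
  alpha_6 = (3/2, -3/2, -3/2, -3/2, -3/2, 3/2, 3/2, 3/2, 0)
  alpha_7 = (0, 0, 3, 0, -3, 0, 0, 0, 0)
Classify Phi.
Compute the Cartan integers a_ij = 2(alpha_i, alpha_j)/(alpha_j, alpha_j); the resulting 7x7 Cartan matrix is
[[2, 0, 0, -1, 0, 0, 0], [0, 2, -1, 0, 0, 0, -1], [0, -1, 2, -1, 0, 0, 0], [-1, 0, -1, 2, -1, 0, 0], [0, 0, 0, -1, 2, -1, 0], [0, 0, 0, 0, -1, 2, 0], [0, -1, 0, 0, 0, 0, 2]].
All simple roots have the same length, so the diagram is simply laced. The associated Dynkin diagram is a chain of 6 nodes with one extra node attached to the third node from one end (E_7), so the type is E_7.

E_7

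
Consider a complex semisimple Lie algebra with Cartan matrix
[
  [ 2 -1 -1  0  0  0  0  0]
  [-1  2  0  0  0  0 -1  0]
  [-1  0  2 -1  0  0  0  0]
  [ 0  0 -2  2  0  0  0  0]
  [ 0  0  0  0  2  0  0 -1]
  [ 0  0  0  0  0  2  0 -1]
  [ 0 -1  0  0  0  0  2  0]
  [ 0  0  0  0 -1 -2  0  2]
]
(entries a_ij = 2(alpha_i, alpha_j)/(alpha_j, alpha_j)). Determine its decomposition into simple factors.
type B_3 + type C_5

The diagram associated to this matrix has two connected components: the simple roots {alpha_5, alpha_6, alpha_8} form a chain of 3 nodes with a double edge at one end; the terminal node there is the unique short simple root (B_3), and {alpha_1, alpha_2, alpha_3, alpha_4, alpha_7} form a chain of 5 nodes with a double edge at one end; the terminal node there is the unique long simple root (C_5). A semisimple Lie algebra decomposes uniquely as the direct sum of simple ideals, one per connected component of its Dynkin diagram, so g ≅ B_3 ⊕ C_5 (dimension 21 + 55 = 76).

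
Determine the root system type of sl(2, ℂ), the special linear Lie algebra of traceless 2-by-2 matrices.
This is sl(2), which has dimension 2^2 - 1 = 3 and rank 2 - 1 = 1 (a Cartan subalgebra is the diagonal traceless matrices). In the classification of classical Lie algebras, the special linear algebra sl(n+1) has type A_n; here n = 1, so the Dynkin diagram is a chain of 1 nodes with single edges (A_1). Hence the type is A_1.

A_1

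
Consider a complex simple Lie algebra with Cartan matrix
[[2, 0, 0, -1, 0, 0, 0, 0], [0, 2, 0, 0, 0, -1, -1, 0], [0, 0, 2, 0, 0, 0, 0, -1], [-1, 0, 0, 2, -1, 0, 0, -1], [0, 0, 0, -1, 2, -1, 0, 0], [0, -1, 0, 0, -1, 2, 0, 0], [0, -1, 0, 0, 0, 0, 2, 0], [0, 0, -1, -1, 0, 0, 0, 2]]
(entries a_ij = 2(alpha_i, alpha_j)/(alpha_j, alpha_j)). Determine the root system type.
The matrix has rank 8 with 2's on the diagonal. Reading the off-diagonal entries as Dynkin edges (a single edge where a_ij = a_ji = -1; a double or triple edge where a_ij * a_ji = 2 or 3), the diagram is a chain of 7 nodes with one extra node attached to the third node from one end (E_8). One simple-root ordering that puts it in standard form is (alpha_3, alpha_1, alpha_8, alpha_4, alpha_5, alpha_6, alpha_2, alpha_7). So the algebra is type E_8.

E_8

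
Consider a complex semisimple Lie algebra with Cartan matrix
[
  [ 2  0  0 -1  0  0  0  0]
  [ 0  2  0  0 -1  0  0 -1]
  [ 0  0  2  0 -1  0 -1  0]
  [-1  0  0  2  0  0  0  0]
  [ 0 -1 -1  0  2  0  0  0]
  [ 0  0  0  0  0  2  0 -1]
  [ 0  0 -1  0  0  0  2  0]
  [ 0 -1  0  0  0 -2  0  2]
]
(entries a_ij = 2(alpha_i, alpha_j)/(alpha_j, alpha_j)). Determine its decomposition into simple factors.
The diagram associated to this matrix has two connected components: the simple roots {alpha_1, alpha_4} form a chain of 2 nodes with single edges (A_2), and {alpha_2, alpha_3, alpha_5, alpha_6, alpha_7, alpha_8} form a chain of 6 nodes with a double edge at one end; the terminal node there is the unique short simple root (B_6). A semisimple Lie algebra decomposes uniquely as the direct sum of simple ideals, one per connected component of its Dynkin diagram, so g ≅ A_2 ⊕ B_6 (dimension 8 + 78 = 86).

A_2 + B_6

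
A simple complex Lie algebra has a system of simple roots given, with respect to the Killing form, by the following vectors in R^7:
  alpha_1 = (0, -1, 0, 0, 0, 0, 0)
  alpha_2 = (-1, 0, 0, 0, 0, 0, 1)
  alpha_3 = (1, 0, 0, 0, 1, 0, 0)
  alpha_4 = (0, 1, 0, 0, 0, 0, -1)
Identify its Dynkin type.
Compute the Cartan integers a_ij = 2(alpha_i, alpha_j)/(alpha_j, alpha_j); the resulting 4x4 Cartan matrix is
[[2, 0, 0, -1], [0, 2, -1, -1], [0, -1, 2, 0], [-2, -1, 0, 2]].
The roots have two lengths (squared-length ratio 2:1); the short ones are alpha_{1}. The associated Dynkin diagram is a chain of 4 nodes with a double edge at one end; the terminal node there is the unique short simple root (B_4), so the type is B_4 (the algebra so(9)).

B_4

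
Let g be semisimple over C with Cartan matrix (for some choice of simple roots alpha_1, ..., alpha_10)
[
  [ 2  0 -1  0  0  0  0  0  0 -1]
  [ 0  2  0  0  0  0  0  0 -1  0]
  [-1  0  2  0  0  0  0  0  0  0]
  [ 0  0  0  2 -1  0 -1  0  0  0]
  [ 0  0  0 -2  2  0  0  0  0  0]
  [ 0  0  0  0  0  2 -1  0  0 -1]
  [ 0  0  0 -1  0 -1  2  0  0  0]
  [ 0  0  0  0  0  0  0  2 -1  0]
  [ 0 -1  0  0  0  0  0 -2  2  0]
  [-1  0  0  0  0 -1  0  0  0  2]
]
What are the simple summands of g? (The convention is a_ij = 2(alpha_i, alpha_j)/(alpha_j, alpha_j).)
B3 ⊕ C7

The diagram associated to this matrix has two connected components: the simple roots {alpha_2, alpha_8, alpha_9} form a chain of 3 nodes with a double edge at one end; the terminal node there is the unique short simple root (B_3), and {alpha_1, alpha_3, alpha_4, alpha_5, alpha_6, alpha_7, alpha_10} form a chain of 7 nodes with a double edge at one end; the terminal node there is the unique long simple root (C_7). A semisimple Lie algebra decomposes uniquely as the direct sum of simple ideals, one per connected component of its Dynkin diagram, so g ≅ B_3 ⊕ C_7 (dimension 21 + 105 = 126).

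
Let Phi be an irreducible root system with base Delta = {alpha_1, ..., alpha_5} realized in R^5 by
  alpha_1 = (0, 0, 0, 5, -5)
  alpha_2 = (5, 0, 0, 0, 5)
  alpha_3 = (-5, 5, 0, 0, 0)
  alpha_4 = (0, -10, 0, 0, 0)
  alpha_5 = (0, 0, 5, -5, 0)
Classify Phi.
C_5 (sp(10))

Compute the Cartan integers a_ij = 2(alpha_i, alpha_j)/(alpha_j, alpha_j); the resulting 5x5 Cartan matrix is
[[2, -1, 0, 0, -1], [-1, 2, -1, 0, 0], [0, -1, 2, -1, 0], [0, 0, -2, 2, 0], [-1, 0, 0, 0, 2]].
The roots have two lengths (squared-length ratio 2:1); the short ones are alpha_{1,2,3,5}. The associated Dynkin diagram is a chain of 5 nodes with a double edge at one end; the terminal node there is the unique long simple root (C_5), so the type is C_5 (the algebra sp(10)).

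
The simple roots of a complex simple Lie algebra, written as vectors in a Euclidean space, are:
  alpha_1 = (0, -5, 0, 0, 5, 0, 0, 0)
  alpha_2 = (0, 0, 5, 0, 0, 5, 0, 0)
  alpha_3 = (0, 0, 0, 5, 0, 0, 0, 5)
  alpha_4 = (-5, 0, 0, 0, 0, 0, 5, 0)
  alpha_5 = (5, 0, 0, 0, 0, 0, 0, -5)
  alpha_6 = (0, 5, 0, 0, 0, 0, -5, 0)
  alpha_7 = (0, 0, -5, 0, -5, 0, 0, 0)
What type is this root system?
A7

Compute the Cartan integers a_ij = 2(alpha_i, alpha_j)/(alpha_j, alpha_j); the resulting 7x7 Cartan matrix is
[[2, 0, 0, 0, 0, -1, -1], [0, 2, 0, 0, 0, 0, -1], [0, 0, 2, 0, -1, 0, 0], [0, 0, 0, 2, -1, -1, 0], [0, 0, -1, -1, 2, 0, 0], [-1, 0, 0, -1, 0, 2, 0], [-1, -1, 0, 0, 0, 0, 2]].
All simple roots have the same length, so the diagram is simply laced. The associated Dynkin diagram is a chain of 7 nodes with single edges (A_7), so the type is A_7 (the algebra sl(8)).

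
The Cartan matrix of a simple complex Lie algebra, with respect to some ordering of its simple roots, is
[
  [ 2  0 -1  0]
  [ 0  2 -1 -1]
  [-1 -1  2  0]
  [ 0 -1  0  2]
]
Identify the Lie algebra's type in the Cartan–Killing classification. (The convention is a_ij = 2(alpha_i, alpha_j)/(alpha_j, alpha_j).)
A_4 (sl(5))

The matrix has rank 4 with 2's on the diagonal. Reading the off-diagonal entries as Dynkin edges (a single edge where a_ij = a_ji = -1; a double or triple edge where a_ij * a_ji = 2 or 3), the diagram is a chain of 4 nodes with single edges (A_4). One simple-root ordering that puts it in standard form is (alpha_4, alpha_2, alpha_3, alpha_1). So the algebra is type A_4, i.e. sl(5).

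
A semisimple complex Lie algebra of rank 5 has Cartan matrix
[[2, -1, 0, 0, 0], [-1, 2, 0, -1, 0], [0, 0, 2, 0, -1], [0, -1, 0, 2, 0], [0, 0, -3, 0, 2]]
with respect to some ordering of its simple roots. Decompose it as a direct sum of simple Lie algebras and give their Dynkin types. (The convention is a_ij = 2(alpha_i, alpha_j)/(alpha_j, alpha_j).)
A3 ⊕ G2

The diagram associated to this matrix has two connected components: the simple roots {alpha_1, alpha_2, alpha_4} form a chain of 3 nodes with single edges (A_3), and {alpha_3, alpha_5} form two nodes joined by a triple edge (G_2). A semisimple Lie algebra decomposes uniquely as the direct sum of simple ideals, one per connected component of its Dynkin diagram, so g ≅ A_3 ⊕ G_2 (dimension 15 + 14 = 29).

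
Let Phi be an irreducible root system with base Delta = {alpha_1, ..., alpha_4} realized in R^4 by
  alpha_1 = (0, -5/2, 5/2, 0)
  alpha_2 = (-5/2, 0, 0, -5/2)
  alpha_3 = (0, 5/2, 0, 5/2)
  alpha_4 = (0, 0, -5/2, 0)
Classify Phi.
Compute the Cartan integers a_ij = 2(alpha_i, alpha_j)/(alpha_j, alpha_j); the resulting 4x4 Cartan matrix is
[[2, 0, -1, -2], [0, 2, -1, 0], [-1, -1, 2, 0], [-1, 0, 0, 2]].
The roots have two lengths (squared-length ratio 2:1); the short ones are alpha_{4}. The associated Dynkin diagram is a chain of 4 nodes with a double edge at one end; the terminal node there is the unique short simple root (B_4), so the type is B_4 (the algebra so(9)).

B_4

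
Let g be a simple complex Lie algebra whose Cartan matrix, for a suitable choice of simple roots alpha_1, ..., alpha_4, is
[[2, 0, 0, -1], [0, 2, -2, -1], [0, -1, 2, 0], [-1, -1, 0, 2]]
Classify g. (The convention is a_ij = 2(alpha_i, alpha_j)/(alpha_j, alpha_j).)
The matrix has rank 4 with 2's on the diagonal. Reading the off-diagonal entries as Dynkin edges (a single edge where a_ij = a_ji = -1; a double or triple edge where a_ij * a_ji = 2 or 3), the diagram is a chain of 4 nodes with a double edge at one end; the terminal node there is the unique short simple root (B_4). One simple-root ordering that puts it in standard form is (alpha_1, alpha_4, alpha_2, alpha_3). So the algebra is type B_4, i.e. so(9).

B4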